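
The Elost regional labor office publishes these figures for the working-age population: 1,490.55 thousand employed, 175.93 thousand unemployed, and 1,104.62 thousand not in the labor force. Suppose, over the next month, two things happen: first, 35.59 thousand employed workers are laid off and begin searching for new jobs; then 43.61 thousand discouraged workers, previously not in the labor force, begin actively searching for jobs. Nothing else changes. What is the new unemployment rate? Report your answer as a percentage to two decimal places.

New unemployment rate ≈ 14.92%.

Initially, labor force = 1,490.55 + 175.93 = 1,666.48 thousand, so u = 175.93/1,666.48 = 10.56%.
After the first change, employed falls and unemployed rises by 35.59; labor force unchanged → E = 1,454.96, U = 211.52, labor force = 1,666.48 thousand.
After the second change, unemployed and labor force both rise by 43.61 → E = 1,454.96, U = 255.13, labor force = 1,710.09 thousand.
New unemployment rate = 255.13 / 1,710.09 = 14.92%.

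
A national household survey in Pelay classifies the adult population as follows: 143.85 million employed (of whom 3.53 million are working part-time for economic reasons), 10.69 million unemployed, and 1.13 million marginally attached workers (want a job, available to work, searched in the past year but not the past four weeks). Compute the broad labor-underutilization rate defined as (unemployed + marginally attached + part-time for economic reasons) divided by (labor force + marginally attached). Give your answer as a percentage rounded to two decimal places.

Broad underutilization rate ≈ 9.86%.

Labor force = 143.85 + 10.69 = 154.54 million.
Numerator = 10.69 + 1.13 + 3.53 = 15.35 million.
Denominator = 154.54 + 1.13 = 155.67 million.
Broad rate = 15.35 / 155.67 = 9.86%.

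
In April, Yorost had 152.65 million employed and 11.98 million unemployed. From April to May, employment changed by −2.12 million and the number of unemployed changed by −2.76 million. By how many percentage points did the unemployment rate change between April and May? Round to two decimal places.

The unemployment rate changed by −1.51 percentage points.

April: labor force = 152.65 + 11.98 = 164.63; u = 11.98/164.63 = 7.28%.
May: labor force = 150.53 + 9.22 = 159.75; u = 9.22/159.75 = 5.77%.
Change = 5.77% − 7.28% = −1.51 pp.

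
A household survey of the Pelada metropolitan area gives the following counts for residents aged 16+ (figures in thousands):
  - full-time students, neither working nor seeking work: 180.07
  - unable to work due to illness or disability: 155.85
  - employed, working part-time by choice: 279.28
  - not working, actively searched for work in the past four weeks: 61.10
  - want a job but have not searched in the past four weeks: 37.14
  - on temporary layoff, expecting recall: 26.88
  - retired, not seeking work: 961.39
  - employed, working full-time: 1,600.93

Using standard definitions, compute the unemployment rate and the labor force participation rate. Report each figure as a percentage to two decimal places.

Employed = 279.28 + 1,600.93 = 1,880.21 thousand.
Unemployed = 61.10 + 26.88 = 87.98 thousand (jobless and actively searching, or on temporary layoff).
Labor force = 1,880.21 + 87.98 = 1,968.19 thousand.
Not in labor force = 180.07 + 155.85 + 37.14 + 961.39 = 1,334.45 thousand (those not working and not actively searching are outside the labor force — including those who want a job but have given up searching).
Civilian working-age population = 1,968.19 + 1,334.45 = 3,302.64 thousand.
Unemployment rate = 87.98 / 1,968.19 = 4.47%.
Labor force participation rate = 1,968.19 / 3,302.64 = 59.59%.

Unemployment rate ≈ 4.47%; labor force participation rate ≈ 59.59%.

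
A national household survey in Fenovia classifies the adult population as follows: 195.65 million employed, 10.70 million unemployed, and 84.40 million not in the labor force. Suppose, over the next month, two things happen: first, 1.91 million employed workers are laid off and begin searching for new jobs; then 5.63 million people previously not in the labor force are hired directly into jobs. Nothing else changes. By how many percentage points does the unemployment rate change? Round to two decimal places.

Initially, labor force = 195.65 + 10.70 = 206.35 million, so u = 10.70/206.35 = 5.19%.
After the first change, employed falls and unemployed rises by 1.91; labor force unchanged → E = 193.74, U = 12.61, labor force = 206.35 million.
After the second change, employed and labor force both rise by 5.63; unemployed unchanged → E = 199.37, U = 12.61, labor force = 211.98 million.
New unemployment rate = 12.61 / 211.98 = 5.95%.
Change = 5.95% − 5.19% = +0.76 percentage points.

The unemployment rate changes by +0.76 percentage points.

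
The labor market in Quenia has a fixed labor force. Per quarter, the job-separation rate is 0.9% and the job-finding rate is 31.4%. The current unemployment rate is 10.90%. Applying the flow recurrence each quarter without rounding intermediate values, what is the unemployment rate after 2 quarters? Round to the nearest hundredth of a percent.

With a fixed labor force, u_{t+1} = u_t + s·(1−u_t) − f·u_t = u_t·(1−s−f) + s.
Here 1−s−f = 0.677 and s = 0.009.
u_1 = 0.109000 × 0.677 + 0.009 = 0.082793.
u_2 = 0.082793 × 0.677 + 0.009 = 0.065051.

Unemployment rate after two quarters ≈ 6.51%.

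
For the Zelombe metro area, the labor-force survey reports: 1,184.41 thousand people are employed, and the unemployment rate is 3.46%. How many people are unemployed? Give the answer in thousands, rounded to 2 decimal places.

Let U be the number unemployed. The labor force is E + U, and U/(E+U) = 0.0346.
So U = 0.0346 × 1,184.41 / (1 − 0.0346) = 40.9806 / 0.9654 ≈ 42.45 thousand.

About 42.45 thousand are unemployed.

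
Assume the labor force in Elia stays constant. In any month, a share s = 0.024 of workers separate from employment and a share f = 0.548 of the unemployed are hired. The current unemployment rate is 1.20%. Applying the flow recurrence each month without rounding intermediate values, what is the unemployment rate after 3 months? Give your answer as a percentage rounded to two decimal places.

Unemployment rate after three months ≈ 3.96%.

With a fixed labor force, u_{t+1} = u_t + s·(1−u_t) − f·u_t = u_t·(1−s−f) + s.
Here 1−s−f = 0.428 and s = 0.024.
u_1 = 0.012000 × 0.428 + 0.024 = 0.029136.
u_2 = 0.029136 × 0.428 + 0.024 = 0.036470.
u_3 = 0.036470 × 0.428 + 0.024 = 0.039609.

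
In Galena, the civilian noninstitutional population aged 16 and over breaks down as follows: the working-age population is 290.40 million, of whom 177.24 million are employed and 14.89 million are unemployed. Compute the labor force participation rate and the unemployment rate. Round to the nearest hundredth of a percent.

Labor force participation rate ≈ 66.16%; unemployment rate ≈ 7.75%.

Labor force = employed + unemployed = 177.24 + 14.89 = 192.13 million.
Unemployment rate = 14.89 / 192.13 = 7.75%.
Labor force participation rate = 192.13 / 290.40 = 66.16%.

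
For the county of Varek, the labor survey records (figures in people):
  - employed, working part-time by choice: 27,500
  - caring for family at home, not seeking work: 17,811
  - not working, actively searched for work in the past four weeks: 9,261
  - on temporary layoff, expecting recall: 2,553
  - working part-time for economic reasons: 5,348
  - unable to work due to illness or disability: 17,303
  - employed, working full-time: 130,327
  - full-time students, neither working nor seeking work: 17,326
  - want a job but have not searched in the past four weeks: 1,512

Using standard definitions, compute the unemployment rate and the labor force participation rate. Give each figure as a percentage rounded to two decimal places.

Unemployment rate ≈ 6.75%; labor force participation rate ≈ 76.43%.

Employed = 27,500 + 5,348 + 130,327 = 163,175 (anyone who worked, including part-time for economic reasons, counts as employed).
Unemployed = 9,261 + 2,553 = 11,814 (jobless and actively searching, or on temporary layoff).
Labor force = 163,175 + 11,814 = 174,989.
Not in labor force = 17,811 + 17,303 + 17,326 + 1,512 = 53,952 (those not working and not actively searching are outside the labor force — including those who want a job but have given up searching).
Civilian working-age population = 174,989 + 53,952 = 228,941.
Unemployment rate = 11,814 / 174,989 = 6.75%.
Labor force participation rate = 174,989 / 228,941 = 76.43%.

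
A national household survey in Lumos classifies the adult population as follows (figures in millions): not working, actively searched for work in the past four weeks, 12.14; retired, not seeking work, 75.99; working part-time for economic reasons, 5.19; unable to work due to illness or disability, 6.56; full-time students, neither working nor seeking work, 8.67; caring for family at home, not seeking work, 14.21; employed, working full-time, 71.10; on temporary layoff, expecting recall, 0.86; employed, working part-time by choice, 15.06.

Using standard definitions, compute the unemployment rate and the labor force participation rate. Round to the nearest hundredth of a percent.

Unemployment rate ≈ 12.46%; labor force participation rate ≈ 49.74%.

Employed = 5.19 + 71.10 + 15.06 = 91.35 million (anyone who worked, including part-time for economic reasons, counts as employed).
Unemployed = 12.14 + 0.86 = 13.00 million (jobless and actively searching, or on temporary layoff).
Labor force = 91.35 + 13.00 = 104.35 million.
Not in labor force = 75.99 + 6.56 + 8.67 + 14.21 = 105.43 million (those not working and not actively searching are outside the labor force).
Civilian working-age population = 104.35 + 105.43 = 209.78 million.
Unemployment rate = 13.00 / 104.35 = 12.46%.
Labor force participation rate = 104.35 / 209.78 = 49.74%.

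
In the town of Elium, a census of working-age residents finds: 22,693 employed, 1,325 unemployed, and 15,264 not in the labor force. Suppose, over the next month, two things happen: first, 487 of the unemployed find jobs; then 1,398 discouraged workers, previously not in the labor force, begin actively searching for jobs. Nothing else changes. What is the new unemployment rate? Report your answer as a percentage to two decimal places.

Initially, labor force = 22,693 + 1,325 = 24,018, so u = 1,325/24,018 = 5.52%.
After the first change, unemployed falls and employed rises by 487; labor force unchanged → E = 23,180, U = 838, labor force = 24,018.
After the second change, unemployed and labor force both rise by 1,398 → E = 23,180, U = 2,236, labor force = 25,416.
New unemployment rate = 2,236 / 25,416 = 8.80%.

New unemployment rate ≈ 8.80%.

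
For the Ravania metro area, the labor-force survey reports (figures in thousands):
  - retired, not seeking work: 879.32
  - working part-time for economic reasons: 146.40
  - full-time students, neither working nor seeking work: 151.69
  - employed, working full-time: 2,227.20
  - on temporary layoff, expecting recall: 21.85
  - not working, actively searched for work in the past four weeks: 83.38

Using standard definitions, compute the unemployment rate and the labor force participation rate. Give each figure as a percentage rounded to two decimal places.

Employed = 146.40 + 2,227.20 = 2,373.60 thousand (anyone who worked, including part-time for economic reasons, counts as employed).
Unemployed = 21.85 + 83.38 = 105.23 thousand (jobless and actively searching, or on temporary layoff).
Labor force = 2,373.60 + 105.23 = 2,478.83 thousand.
Not in labor force = 879.32 + 151.69 = 1,031.01 thousand (those not working and not actively searching are outside the labor force).
Civilian working-age population = 2,478.83 + 1,031.01 = 3,509.84 thousand.
Unemployment rate = 105.23 / 2,478.83 = 4.25%.
Labor force participation rate = 2,478.83 / 3,509.84 = 70.63%.

Unemployment rate ≈ 4.25%; labor force participation rate ≈ 70.63%.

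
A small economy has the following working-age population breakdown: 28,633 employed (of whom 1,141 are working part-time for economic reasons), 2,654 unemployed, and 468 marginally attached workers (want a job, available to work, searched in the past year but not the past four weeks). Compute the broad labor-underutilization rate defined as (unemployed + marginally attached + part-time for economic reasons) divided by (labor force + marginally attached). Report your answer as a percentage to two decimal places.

Broad underutilization rate ≈ 13.42%.

Labor force = 28,633 + 2,654 = 31,287.
Numerator = 2,654 + 468 + 1,141 = 4,263.
Denominator = 31,287 + 468 = 31,755.
Broad rate = 4,263 / 31,755 = 13.42%.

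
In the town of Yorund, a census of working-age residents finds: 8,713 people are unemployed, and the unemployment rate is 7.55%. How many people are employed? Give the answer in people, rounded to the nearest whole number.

About 106,691 are employed.

Labor force = U / u = 8,713 / 0.0755 ≈ 115,404.
Employed = labor force − unemployed = 115,404 − 8,713 = 106,691.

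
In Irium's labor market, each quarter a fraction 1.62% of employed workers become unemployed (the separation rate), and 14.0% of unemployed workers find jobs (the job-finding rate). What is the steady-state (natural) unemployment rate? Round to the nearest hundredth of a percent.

At steady state the flows balance: s·E = f·U, so U/(E+U) = s/(s+f).
u* = 1.62 / (1.62 + 14.0) = 1.62 / 15.62 = 10.37%.

Steady-state unemployment rate ≈ 10.37%.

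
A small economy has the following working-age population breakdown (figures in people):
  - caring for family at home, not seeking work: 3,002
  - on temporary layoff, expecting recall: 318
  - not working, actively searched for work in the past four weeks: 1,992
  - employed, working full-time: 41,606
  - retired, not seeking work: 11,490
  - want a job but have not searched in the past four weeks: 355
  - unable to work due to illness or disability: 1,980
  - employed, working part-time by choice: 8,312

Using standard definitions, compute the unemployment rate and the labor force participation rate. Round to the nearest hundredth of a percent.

Unemployment rate ≈ 4.42%; labor force participation rate ≈ 75.63%.

Employed = 41,606 + 8,312 = 49,918.
Unemployed = 318 + 1,992 = 2,310 (jobless and actively searching, or on temporary layoff).
Labor force = 49,918 + 2,310 = 52,228.
Not in labor force = 3,002 + 11,490 + 355 + 1,980 = 16,827 (those not working and not actively searching are outside the labor force — including those who want a job but have given up searching).
Civilian working-age population = 52,228 + 16,827 = 69,055.
Unemployment rate = 2,310 / 52,228 = 4.42%.
Labor force participation rate = 52,228 / 69,055 = 75.63%.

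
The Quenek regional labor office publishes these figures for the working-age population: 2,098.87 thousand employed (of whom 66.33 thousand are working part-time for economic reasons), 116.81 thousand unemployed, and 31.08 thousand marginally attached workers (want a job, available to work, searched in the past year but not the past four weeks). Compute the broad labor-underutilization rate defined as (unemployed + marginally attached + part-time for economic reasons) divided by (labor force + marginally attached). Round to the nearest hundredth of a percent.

Labor force = 2,098.87 + 116.81 = 2,215.68 thousand.
Numerator = 116.81 + 31.08 + 66.33 = 214.22 thousand.
Denominator = 2,215.68 + 31.08 = 2,246.76 thousand.
Broad rate = 214.22 / 2,246.76 = 9.53%.

Broad underutilization rate ≈ 9.53%.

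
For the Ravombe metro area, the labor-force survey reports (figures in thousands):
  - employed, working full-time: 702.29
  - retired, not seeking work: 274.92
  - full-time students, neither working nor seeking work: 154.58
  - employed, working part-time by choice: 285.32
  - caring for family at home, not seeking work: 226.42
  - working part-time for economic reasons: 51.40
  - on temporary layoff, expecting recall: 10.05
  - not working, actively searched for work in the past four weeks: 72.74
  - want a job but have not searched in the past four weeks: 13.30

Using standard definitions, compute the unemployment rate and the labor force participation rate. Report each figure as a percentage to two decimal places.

Employed = 702.29 + 285.32 + 51.40 = 1,039.01 thousand (anyone who worked, including part-time for economic reasons, counts as employed).
Unemployed = 10.05 + 72.74 = 82.79 thousand (jobless and actively searching, or on temporary layoff).
Labor force = 1,039.01 + 82.79 = 1,121.80 thousand.
Not in labor force = 274.92 + 154.58 + 226.42 + 13.30 = 669.22 thousand (those not working and not actively searching are outside the labor force — including those who want a job but have given up searching).
Civilian working-age population = 1,121.80 + 669.22 = 1,791.02 thousand.
Unemployment rate = 82.79 / 1,121.80 = 7.38%.
Labor force participation rate = 1,121.80 / 1,791.02 = 62.63%.

Unemployment rate ≈ 7.38%; labor force participation rate ≈ 62.63%.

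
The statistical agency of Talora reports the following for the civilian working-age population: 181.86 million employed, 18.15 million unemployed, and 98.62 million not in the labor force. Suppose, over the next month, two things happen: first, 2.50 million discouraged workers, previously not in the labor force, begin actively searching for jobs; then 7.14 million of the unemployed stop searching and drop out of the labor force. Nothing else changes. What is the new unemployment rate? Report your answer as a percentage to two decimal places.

Initially, labor force = 181.86 + 18.15 = 200.01 million, so u = 18.15/200.01 = 9.07%.
After the first change, unemployed and labor force both rise by 2.50 → E = 181.86, U = 20.65, labor force = 202.51 million.
After the second change, unemployed and labor force both fall by 7.14 → E = 181.86, U = 13.51, labor force = 195.37 million.
New unemployment rate = 13.51 / 195.37 = 6.92%.

New unemployment rate ≈ 6.92%.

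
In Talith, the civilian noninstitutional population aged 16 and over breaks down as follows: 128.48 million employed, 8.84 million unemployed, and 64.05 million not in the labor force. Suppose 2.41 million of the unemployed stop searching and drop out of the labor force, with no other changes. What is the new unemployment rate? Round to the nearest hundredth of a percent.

Initially, labor force = 128.48 + 8.84 = 137.32 million, so u = 8.84/137.32 = 6.44%.
After the change, unemployed and labor force both fall by 2.41 → E = 128.48, U = 6.43, labor force = 134.91 million.
New unemployment rate = 6.43 / 134.91 = 4.77%.

New unemployment rate ≈ 4.77%.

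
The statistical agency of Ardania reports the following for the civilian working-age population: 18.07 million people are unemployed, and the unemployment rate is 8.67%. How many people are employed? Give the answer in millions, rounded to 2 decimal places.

Labor force = U / u = 18.07 / 0.0867 ≈ 208.42 million.
Employed = labor force − unemployed = 208.42 − 18.07 = 190.35 million.

About 190.35 million are employed.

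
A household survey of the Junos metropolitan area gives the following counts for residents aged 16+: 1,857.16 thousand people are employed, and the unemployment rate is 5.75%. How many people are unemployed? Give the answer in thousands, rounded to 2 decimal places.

About 113.30 thousand are unemployed.

Let U be the number unemployed. The labor force is E + U, and U/(E+U) = 0.0575.
So U = 0.0575 × 1,857.16 / (1 − 0.0575) = 106.7867 / 0.9425 ≈ 113.30 thousand.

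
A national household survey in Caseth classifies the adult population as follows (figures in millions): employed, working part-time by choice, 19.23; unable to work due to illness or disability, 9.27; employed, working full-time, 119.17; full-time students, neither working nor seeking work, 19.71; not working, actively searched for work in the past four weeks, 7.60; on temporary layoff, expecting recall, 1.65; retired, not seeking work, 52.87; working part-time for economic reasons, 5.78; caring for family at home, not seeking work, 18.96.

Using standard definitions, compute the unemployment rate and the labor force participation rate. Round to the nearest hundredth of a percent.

Unemployment rate ≈ 6.03%; labor force participation rate ≈ 60.35%.

Employed = 19.23 + 119.17 + 5.78 = 144.18 million (anyone who worked, including part-time for economic reasons, counts as employed).
Unemployed = 7.60 + 1.65 = 9.25 million (jobless and actively searching, or on temporary layoff).
Labor force = 144.18 + 9.25 = 153.43 million.
Not in labor force = 9.27 + 19.71 + 52.87 + 18.96 = 100.81 million (those not working and not actively searching are outside the labor force).
Civilian working-age population = 153.43 + 100.81 = 254.24 million.
Unemployment rate = 9.25 / 153.43 = 6.03%.
Labor force participation rate = 153.43 / 254.24 = 60.35%.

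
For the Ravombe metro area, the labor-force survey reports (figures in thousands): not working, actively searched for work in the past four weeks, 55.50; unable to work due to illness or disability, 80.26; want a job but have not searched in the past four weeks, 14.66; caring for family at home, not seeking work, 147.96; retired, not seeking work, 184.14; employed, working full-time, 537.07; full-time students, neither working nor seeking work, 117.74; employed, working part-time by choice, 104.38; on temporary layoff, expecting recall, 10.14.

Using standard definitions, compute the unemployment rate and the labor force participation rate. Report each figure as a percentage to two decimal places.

Employed = 537.07 + 104.38 = 641.45 thousand.
Unemployed = 55.50 + 10.14 = 65.64 thousand (jobless and actively searching, or on temporary layoff).
Labor force = 641.45 + 65.64 = 707.09 thousand.
Not in labor force = 80.26 + 14.66 + 147.96 + 184.14 + 117.74 = 544.76 thousand (those not working and not actively searching are outside the labor force — including those who want a job but have given up searching).
Civilian working-age population = 707.09 + 544.76 = 1,251.85 thousand.
Unemployment rate = 65.64 / 707.09 = 9.28%.
Labor force participation rate = 707.09 / 1,251.85 = 56.48%.

Unemployment rate ≈ 9.28%; labor force participation rate ≈ 56.48%.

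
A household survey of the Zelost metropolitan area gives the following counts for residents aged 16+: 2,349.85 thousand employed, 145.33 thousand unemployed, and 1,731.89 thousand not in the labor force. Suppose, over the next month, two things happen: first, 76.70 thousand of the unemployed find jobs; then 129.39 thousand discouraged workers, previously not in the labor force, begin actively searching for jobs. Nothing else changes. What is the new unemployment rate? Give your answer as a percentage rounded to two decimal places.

New unemployment rate ≈ 7.54%.

Initially, labor force = 2,349.85 + 145.33 = 2,495.18 thousand, so u = 145.33/2,495.18 = 5.82%.
After the first change, unemployed falls and employed rises by 76.70; labor force unchanged → E = 2,426.55, U = 68.63, labor force = 2,495.18 thousand.
After the second change, unemployed and labor force both rise by 129.39 → E = 2,426.55, U = 198.02, labor force = 2,624.57 thousand.
New unemployment rate = 198.02 / 2,624.57 = 7.54%.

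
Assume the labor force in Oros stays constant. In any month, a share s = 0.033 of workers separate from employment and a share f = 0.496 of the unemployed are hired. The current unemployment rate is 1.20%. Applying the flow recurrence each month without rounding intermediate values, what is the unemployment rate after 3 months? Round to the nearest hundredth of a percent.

With a fixed labor force, u_{t+1} = u_t + s·(1−u_t) − f·u_t = u_t·(1−s−f) + s.
Here 1−s−f = 0.471 and s = 0.033.
u_1 = 0.012000 × 0.471 + 0.033 = 0.038652.
u_2 = 0.038652 × 0.471 + 0.033 = 0.051205.
u_3 = 0.051205 × 0.471 + 0.033 = 0.057118.

Unemployment rate after three months ≈ 5.71%.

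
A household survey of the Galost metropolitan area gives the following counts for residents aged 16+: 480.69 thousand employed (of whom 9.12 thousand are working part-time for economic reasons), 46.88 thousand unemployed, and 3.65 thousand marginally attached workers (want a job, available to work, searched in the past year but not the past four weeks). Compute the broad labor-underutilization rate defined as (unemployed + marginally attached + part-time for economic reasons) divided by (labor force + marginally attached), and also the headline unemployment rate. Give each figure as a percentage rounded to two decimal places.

Labor force = 480.69 + 46.88 = 527.57 thousand.
Numerator = 46.88 + 3.65 + 9.12 = 59.65 thousand.
Denominator = 527.57 + 3.65 = 531.22 thousand.
Broad rate = 59.65 / 531.22 = 11.23%.
Headline unemployment rate = 46.88 / 527.57 = 8.89%.

Broad underutilization rate ≈ 11.23%; headline unemployment rate ≈ 8.89%.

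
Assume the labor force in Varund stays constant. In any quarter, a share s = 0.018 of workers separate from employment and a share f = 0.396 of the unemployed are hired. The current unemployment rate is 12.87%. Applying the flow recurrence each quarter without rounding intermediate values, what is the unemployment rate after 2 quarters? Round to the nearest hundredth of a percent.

With a fixed labor force, u_{t+1} = u_t + s·(1−u_t) − f·u_t = u_t·(1−s−f) + s.
Here 1−s−f = 0.586 and s = 0.018.
u_1 = 0.128700 × 0.586 + 0.018 = 0.093418.
u_2 = 0.093418 × 0.586 + 0.018 = 0.072743.

Unemployment rate after two quarters ≈ 7.27%.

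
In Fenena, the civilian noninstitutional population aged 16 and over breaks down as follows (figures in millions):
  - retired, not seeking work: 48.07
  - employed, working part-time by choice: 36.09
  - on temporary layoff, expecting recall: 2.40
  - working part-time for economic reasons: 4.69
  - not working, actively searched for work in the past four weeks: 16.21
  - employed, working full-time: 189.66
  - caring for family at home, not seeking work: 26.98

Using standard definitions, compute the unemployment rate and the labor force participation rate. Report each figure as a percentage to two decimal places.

Unemployment rate ≈ 7.47%; labor force participation rate ≈ 76.84%.

Employed = 36.09 + 4.69 + 189.66 = 230.44 million (anyone who worked, including part-time for economic reasons, counts as employed).
Unemployed = 2.40 + 16.21 = 18.61 million (jobless and actively searching, or on temporary layoff).
Labor force = 230.44 + 18.61 = 249.05 million.
Not in labor force = 48.07 + 26.98 = 75.05 million (those not working and not actively searching are outside the labor force).
Civilian working-age population = 249.05 + 75.05 = 324.10 million.
Unemployment rate = 18.61 / 249.05 = 7.47%.
Labor force participation rate = 249.05 / 324.10 = 76.84%.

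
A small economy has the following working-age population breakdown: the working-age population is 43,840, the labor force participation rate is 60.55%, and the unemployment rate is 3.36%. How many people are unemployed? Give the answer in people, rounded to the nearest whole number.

About 892 are unemployed.

Labor force = 0.6055 × 43,840 = 26,545.
Unemployed = 0.0336 × 26,545 ≈ 892.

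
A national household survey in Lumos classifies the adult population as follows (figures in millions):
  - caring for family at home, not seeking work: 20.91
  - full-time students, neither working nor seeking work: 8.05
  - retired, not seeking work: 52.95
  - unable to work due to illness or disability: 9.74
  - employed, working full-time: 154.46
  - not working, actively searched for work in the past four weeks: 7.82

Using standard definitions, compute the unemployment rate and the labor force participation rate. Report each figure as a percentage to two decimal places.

Unemployment rate ≈ 4.82%; labor force participation rate ≈ 63.91%.

Employed = 154.46 million.
Unemployed = 7.82 million.
Labor force = 154.46 + 7.82 = 162.28 million.
Not in labor force = 20.91 + 8.05 + 52.95 + 9.74 = 91.65 million (those not working and not actively searching are outside the labor force).
Civilian working-age population = 162.28 + 91.65 = 253.93 million.
Unemployment rate = 7.82 / 162.28 = 4.82%.
Labor force participation rate = 162.28 / 253.93 = 63.91%.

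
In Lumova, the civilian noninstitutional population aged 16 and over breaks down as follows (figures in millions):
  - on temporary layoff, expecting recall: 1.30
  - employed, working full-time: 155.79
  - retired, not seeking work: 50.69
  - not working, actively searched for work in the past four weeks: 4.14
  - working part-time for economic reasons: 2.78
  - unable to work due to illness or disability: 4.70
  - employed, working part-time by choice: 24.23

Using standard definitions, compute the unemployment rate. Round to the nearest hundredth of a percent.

Employed = 155.79 + 2.78 + 24.23 = 182.80 million (anyone who worked, including part-time for economic reasons, counts as employed).
Unemployed = 1.30 + 4.14 = 5.44 million (jobless and actively searching, or on temporary layoff).
Labor force = 182.80 + 5.44 = 188.24 million.
Unemployment rate = 5.44 / 188.24 = 2.89%.

Unemployment rate ≈ 2.89%.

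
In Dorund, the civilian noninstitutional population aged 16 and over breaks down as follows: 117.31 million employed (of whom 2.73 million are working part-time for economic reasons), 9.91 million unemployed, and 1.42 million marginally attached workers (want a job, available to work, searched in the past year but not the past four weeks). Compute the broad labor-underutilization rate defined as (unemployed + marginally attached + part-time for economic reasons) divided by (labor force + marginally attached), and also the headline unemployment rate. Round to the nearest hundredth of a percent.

Labor force = 117.31 + 9.91 = 127.22 million.
Numerator = 9.91 + 1.42 + 2.73 = 14.06 million.
Denominator = 127.22 + 1.42 = 128.64 million.
Broad rate = 14.06 / 128.64 = 10.93%.
Headline unemployment rate = 9.91 / 127.22 = 7.79%.

Broad underutilization rate ≈ 10.93%; headline unemployment rate ≈ 7.79%.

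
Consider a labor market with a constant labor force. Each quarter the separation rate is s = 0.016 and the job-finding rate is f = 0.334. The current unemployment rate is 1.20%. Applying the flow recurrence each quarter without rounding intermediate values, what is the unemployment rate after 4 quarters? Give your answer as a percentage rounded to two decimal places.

With a fixed labor force, u_{t+1} = u_t + s·(1−u_t) − f·u_t = u_t·(1−s−f) + s.
Here 1−s−f = 0.650 and s = 0.016.
u_1 = 0.012000 × 0.650 + 0.016 = 0.023800.
u_2 = 0.023800 × 0.650 + 0.016 = 0.031470.
u_3 = 0.031470 × 0.650 + 0.016 = 0.036456.
u_4 = 0.036456 × 0.650 + 0.016 = 0.039696.

Unemployment rate after four quarters ≈ 3.97%.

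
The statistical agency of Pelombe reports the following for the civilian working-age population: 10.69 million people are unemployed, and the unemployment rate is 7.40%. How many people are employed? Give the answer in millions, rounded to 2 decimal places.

About 133.77 million are employed.

Labor force = U / u = 10.69 / 0.0740 ≈ 144.46 million.
Employed = labor force − unemployed = 144.46 − 10.69 = 133.77 million.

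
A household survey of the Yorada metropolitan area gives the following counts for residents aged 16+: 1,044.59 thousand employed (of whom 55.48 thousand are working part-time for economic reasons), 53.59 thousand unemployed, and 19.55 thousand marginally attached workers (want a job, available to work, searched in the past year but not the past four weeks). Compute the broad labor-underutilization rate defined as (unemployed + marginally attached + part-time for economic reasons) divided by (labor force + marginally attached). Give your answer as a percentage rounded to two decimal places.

Labor force = 1,044.59 + 53.59 = 1,098.18 thousand.
Numerator = 53.59 + 19.55 + 55.48 = 128.62 thousand.
Denominator = 1,098.18 + 19.55 = 1,117.73 thousand.
Broad rate = 128.62 / 1,117.73 = 11.51%.

Broad underutilization rate ≈ 11.51%.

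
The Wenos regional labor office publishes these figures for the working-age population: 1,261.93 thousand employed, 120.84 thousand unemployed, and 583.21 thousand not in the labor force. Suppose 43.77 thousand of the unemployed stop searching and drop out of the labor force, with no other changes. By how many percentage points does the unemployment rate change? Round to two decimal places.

The unemployment rate changes by −2.98 percentage points.

Initially, labor force = 1,261.93 + 120.84 = 1,382.77 thousand, so u = 120.84/1,382.77 = 8.74%.
After the change, unemployed and labor force both fall by 43.77 → E = 1,261.93, U = 77.07, labor force = 1,339.00 thousand.
New unemployment rate = 77.07 / 1,339.00 = 5.76%.
Change = 5.76% − 8.74% = −2.98 percentage points.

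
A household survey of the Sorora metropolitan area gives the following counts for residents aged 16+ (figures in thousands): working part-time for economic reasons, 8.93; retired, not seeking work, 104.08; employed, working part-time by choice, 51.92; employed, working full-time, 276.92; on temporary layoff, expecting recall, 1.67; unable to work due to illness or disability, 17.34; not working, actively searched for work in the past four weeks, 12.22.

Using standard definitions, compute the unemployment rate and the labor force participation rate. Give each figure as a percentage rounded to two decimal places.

Unemployment rate ≈ 3.95%; labor force participation rate ≈ 74.33%.

Employed = 8.93 + 51.92 + 276.92 = 337.77 thousand (anyone who worked, including part-time for economic reasons, counts as employed).
Unemployed = 1.67 + 12.22 = 13.89 thousand (jobless and actively searching, or on temporary layoff).
Labor force = 337.77 + 13.89 = 351.66 thousand.
Not in labor force = 104.08 + 17.34 = 121.42 thousand (those not working and not actively searching are outside the labor force).
Civilian working-age population = 351.66 + 121.42 = 473.08 thousand.
Unemployment rate = 13.89 / 351.66 = 3.95%.
Labor force participation rate = 351.66 / 473.08 = 74.33%.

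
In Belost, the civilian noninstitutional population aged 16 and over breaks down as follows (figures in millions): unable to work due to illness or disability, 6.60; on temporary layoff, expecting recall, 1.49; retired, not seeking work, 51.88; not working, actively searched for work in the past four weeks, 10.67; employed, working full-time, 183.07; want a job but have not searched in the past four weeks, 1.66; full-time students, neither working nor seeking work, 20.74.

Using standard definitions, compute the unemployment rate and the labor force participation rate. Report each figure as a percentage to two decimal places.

Unemployment rate ≈ 6.23%; labor force participation rate ≈ 70.71%.

Employed = 183.07 million.
Unemployed = 1.49 + 10.67 = 12.16 million (jobless and actively searching, or on temporary layoff).
Labor force = 183.07 + 12.16 = 195.23 million.
Not in labor force = 6.60 + 51.88 + 1.66 + 20.74 = 80.88 million (those not working and not actively searching are outside the labor force — including those who want a job but have given up searching).
Civilian working-age population = 195.23 + 80.88 = 276.11 million.
Unemployment rate = 12.16 / 195.23 = 6.23%.
Labor force participation rate = 195.23 / 276.11 = 70.71%.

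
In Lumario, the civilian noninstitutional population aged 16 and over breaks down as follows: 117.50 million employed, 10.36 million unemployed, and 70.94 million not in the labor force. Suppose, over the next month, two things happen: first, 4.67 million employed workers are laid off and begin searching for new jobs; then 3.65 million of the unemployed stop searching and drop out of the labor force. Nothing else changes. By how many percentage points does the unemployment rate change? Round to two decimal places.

Initially, labor force = 117.50 + 10.36 = 127.86 million, so u = 10.36/127.86 = 8.10%.
After the first change, employed falls and unemployed rises by 4.67; labor force unchanged → E = 112.83, U = 15.03, labor force = 127.86 million.
After the second change, unemployed and labor force both fall by 3.65 → E = 112.83, U = 11.38, labor force = 124.21 million.
New unemployment rate = 11.38 / 124.21 = 9.16%.
Change = 9.16% − 8.10% = +1.06 percentage points.

The unemployment rate changes by +1.06 percentage points.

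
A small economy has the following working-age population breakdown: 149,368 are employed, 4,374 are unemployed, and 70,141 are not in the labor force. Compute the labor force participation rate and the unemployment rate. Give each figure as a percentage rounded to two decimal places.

Labor force participation rate ≈ 68.67%; unemployment rate ≈ 2.85%.

Labor force = employed + unemployed = 149,368 + 4,374 = 153,742.
Working-age population = 153,742 + 70,141 = 223,883.
Unemployment rate = 4,374 / 153,742 = 2.85%.
Labor force participation rate = 153,742 / 223,883 = 68.67%.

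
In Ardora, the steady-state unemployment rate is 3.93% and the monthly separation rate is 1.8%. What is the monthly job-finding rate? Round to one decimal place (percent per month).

From u* = s/(s+f): f = s·(1−u)/u.
f = 1.8 × (1 − 0.0393) / 0.0393 = 1.7293 / 0.0393 ≈ 44.0% per month.

Job-finding rate ≈ 44.0% per month.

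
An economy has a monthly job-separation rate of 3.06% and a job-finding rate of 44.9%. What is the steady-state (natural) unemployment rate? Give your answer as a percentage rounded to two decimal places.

Steady-state unemployment rate ≈ 6.38%.

At steady state the flows balance: s·E = f·U, so U/(E+U) = s/(s+f).
u* = 3.06 / (3.06 + 44.9) = 3.06 / 47.96 = 6.38%.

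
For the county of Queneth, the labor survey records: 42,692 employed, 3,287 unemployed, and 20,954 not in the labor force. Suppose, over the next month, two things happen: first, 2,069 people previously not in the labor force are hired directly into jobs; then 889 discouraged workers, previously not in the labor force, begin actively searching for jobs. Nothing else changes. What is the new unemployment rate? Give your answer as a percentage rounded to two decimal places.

New unemployment rate ≈ 8.53%.

Initially, labor force = 42,692 + 3,287 = 45,979, so u = 3,287/45,979 = 7.15%.
After the first change, employed and labor force both rise by 2,069; unemployed unchanged → E = 44,761, U = 3,287, labor force = 48,048.
After the second change, unemployed and labor force both rise by 889 → E = 44,761, U = 4,176, labor force = 48,937.
New unemployment rate = 4,176 / 48,937 = 8.53%.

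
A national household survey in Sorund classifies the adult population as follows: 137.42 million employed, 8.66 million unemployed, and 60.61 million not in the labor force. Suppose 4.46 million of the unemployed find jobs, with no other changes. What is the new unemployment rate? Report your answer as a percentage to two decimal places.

Initially, labor force = 137.42 + 8.66 = 146.08 million, so u = 8.66/146.08 = 5.93%.
After the change, unemployed falls and employed rises by 4.46; labor force unchanged → E = 141.88, U = 4.20, labor force = 146.08 million.
New unemployment rate = 4.20 / 146.08 = 2.88%.

New unemployment rate ≈ 2.88%.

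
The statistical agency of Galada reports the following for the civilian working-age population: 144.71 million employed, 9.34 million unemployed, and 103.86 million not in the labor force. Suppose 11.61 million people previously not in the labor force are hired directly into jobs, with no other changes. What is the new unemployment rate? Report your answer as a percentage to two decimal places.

Initially, labor force = 144.71 + 9.34 = 154.05 million, so u = 9.34/154.05 = 6.06%.
After the change, employed and labor force both rise by 11.61; unemployed unchanged → E = 156.32, U = 9.34, labor force = 165.66 million.
New unemployment rate = 9.34 / 165.66 = 5.64%.

New unemployment rate ≈ 5.64%.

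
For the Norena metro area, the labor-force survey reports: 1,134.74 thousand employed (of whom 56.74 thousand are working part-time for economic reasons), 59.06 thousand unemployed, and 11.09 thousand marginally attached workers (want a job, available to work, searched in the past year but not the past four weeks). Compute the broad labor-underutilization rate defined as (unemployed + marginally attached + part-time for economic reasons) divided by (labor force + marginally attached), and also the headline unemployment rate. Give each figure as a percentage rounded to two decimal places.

Broad underutilization rate ≈ 10.53%; headline unemployment rate ≈ 4.95%.

Labor force = 1,134.74 + 59.06 = 1,193.80 thousand.
Numerator = 59.06 + 11.09 + 56.74 = 126.89 thousand.
Denominator = 1,193.80 + 11.09 = 1,204.89 thousand.
Broad rate = 126.89 / 1,204.89 = 10.53%.
Headline unemployment rate = 59.06 / 1,193.80 = 4.95%.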